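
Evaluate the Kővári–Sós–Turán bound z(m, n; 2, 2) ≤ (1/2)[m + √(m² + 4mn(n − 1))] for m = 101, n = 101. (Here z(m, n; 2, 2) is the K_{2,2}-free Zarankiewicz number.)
z(101, 101; 2, 2) ≤ (1/2)[101 + √(101² + 4·101·101·100)] = (1/2)[101 + √4090601] = 1061.7617

Kővári–Sós–Turán: let r_1, ..., r_101 be the row sums and z = Σ r_i the total number of 1s. Each pair of columns can share at most one row with both entries 1 (else a 2×2 all-ones block appears), so Σ_i C(r_i, 2) ≤ C(101, 2) = 5050. By convexity Σ_i C(r_i, 2) ≥ 101·C(z/101, 2) = z(z − 101)/(2·101), giving z² − 101z − 101·101·100 ≤ 0 and hence z ≤ (1/2)[101 + √(10201 + 4·1020100)] = (1/2)[101 + √4090601] ≈ (1/2)(101 + 2022.5234) = 1061.7617.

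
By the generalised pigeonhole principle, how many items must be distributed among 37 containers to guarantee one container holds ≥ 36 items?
n = (36 − 1)·37 + 1 = 1296

By the generalised pigeonhole principle, to guarantee some box contains ≥ r objects we need more than (r − 1) · k objects total. Threshold: n = (r − 1) · k + 1. With r = 36 and k = 37: n = 35 · 37 + 1 = 1295 + 1 = 1296. For n = 1295 = 35 · 37, we can put exactly 35 objects in every box, avoiding 36 in any single one — so 1296 is tight.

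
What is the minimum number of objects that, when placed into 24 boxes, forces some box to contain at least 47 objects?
n = (47 − 1)·24 + 1 = 1105

By the generalised pigeonhole principle, to guarantee some box contains ≥ r objects we need more than (r − 1) · k objects total. Threshold: n = (r − 1) · k + 1. With r = 47 and k = 24: n = 46 · 24 + 1 = 1104 + 1 = 1105. For n = 1104 = 46 · 24, we can put exactly 46 objects in every box, avoiding 47 in any single one — so 1105 is tight.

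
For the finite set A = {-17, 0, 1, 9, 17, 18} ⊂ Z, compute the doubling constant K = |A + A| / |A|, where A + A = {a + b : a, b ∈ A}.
K = |A + A| / |A| = 17/6

Enumerate A + A = {a + b : a, b ∈ A}. With |A| = 6, there are |A|^2 = 36 ordered sum pairs; collecting distinct values, A + A = {-34, -17, -16, -8, 0, 1, 2, 9, 10, 17, 18, 19, 26, 27, 34, 35, 36}, so |A + A| = 17. Thus K = 17/6. For comparison, the minimum possible |A + A| over all 6-element sets is 2·6 − 1 = 11 (so min K = 11/6), attained only by arithmetic progressions.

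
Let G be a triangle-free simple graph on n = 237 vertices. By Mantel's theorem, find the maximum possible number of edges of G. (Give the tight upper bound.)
ex(237, K_3) = ⌊237^2/4⌋ = 14042

Mantel (1907): a triangle-free graph on n vertices has at most ⌊n^2/4⌋ edges, with equality for the complete bipartite graph K_{⌊n/2⌋, ⌈n/2⌉}. For n = 237: ⌊237^2/4⌋ = ⌊56169/4⌋ = 14042. The extremal graph is K_{118, 119}, which has 118·119 = 14042 edges.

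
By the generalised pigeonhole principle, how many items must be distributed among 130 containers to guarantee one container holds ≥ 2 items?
n = (2 − 1)·130 + 1 = 131

By the generalised pigeonhole principle, to guarantee some box contains ≥ r objects we need more than (r − 1) · k objects total. Threshold: n = (r − 1) · k + 1. With r = 2 and k = 130: n = 1 · 130 + 1 = 130 + 1 = 131. For n = 130 = 1 · 130, we can put exactly 1 objects in every box, avoiding 2 in any single one — so 131 is tight.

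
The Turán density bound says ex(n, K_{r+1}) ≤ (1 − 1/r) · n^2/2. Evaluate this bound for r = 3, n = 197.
Turán density bound = (2/3) · 197^2/2 = 38809/3 ≈ 12936.3333

Turán's theorem: ex(n, K_{r+1}) is achieved by the complete r-partite Turán graph T(n, r) with parts as balanced as possible, and is at most (1 − 1/r) · n^2/2. For r = 3, n = 197: the density bound is (2/3) · 38809/2 = 38809/3 ≈ 12936.3333. The integer-valued extremum is e(T(197, 3)) = 12936, which is strictly less than the density bound 38809/3 since 3 ∤ 197 (the parts of T(197, 3) cannot all be equal).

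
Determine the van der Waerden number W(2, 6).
W(2, 6) = 1132

This is a classical value, W(2, 6) = 1132, established by combining an explicit 2-colouring of {1, ..., 1131} with no monochromatic 6-AP (giving the lower bound W(2, 6) > 1131) and a finite case analysis / exhaustive computer search showing every 2-colouring of {1, ..., 1132} has such an AP.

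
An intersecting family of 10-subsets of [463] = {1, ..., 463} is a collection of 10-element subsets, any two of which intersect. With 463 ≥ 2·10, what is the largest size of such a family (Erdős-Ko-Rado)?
max |F| = C(462, 9) = 2443228892673739170

Erdős-Ko-Rado (1961): when n ≥ 2k, max |F| = C(n−1, k−1). The bound is attained by the star {A : i ∈ A} for any fixed i ∈ [n]. Here C(463−1, 10−1) = C(462, 9) = 2443228892673739170.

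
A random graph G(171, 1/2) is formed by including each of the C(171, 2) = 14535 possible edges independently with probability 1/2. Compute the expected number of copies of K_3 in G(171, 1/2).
E[# K_3] = C(171, 3) · (1/2)^C(3, 2) = 818805 / 2^3 = 102350.625

For each 3-subset S of vertices (there are C(171, 3) = 818805 such S), let X_S = 1 if S induces a K_3 (all C(3, 2) = 3 edges present). Then P(X_S = 1) = (1/2)^3 = 1/8. By linearity of expectation, E[# K_3] = C(171, 3) · (1/2)^3 = 818805 / 8 = 102350.625.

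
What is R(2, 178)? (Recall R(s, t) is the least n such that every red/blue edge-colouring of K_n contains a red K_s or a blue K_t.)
R(2, 178) = 178

R(2, k) = k for all k ≥ 2: in a 2-colouring of K_k, either some edge is red (a red K_2) or all edges are blue (a blue K_k). And K_{177} coloured all-blue has no blue K_178, so R(2, 178) > 177. Hence R(2, 178) = 178.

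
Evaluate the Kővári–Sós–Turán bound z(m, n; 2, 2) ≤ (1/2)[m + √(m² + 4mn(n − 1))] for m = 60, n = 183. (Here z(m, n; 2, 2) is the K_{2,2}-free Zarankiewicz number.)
z(60, 183; 2, 2) ≤ (1/2)[60 + √(60² + 4·60·183·182)] = (1/2)[60 + √7997040] = 1443.9519

Kővári–Sós–Turán: let r_1, ..., r_60 be the row sums and z = Σ r_i the total number of 1s. Each pair of columns can share at most one row with both entries 1 (else a 2×2 all-ones block appears), so Σ_i C(r_i, 2) ≤ C(183, 2) = 16653. By convexity Σ_i C(r_i, 2) ≥ 60·C(z/60, 2) = z(z − 60)/(2·60), giving z² − 60z − 60·183·182 ≤ 0 and hence z ≤ (1/2)[60 + √(3600 + 4·1998360)] = (1/2)[60 + √7997040] ≈ (1/2)(60 + 2827.9038) = 1443.9519.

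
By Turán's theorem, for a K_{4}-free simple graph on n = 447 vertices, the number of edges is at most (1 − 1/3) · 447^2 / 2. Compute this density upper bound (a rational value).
Turán density bound = (2/3) · 447^2/2 = 66603

Turán's theorem: ex(n, K_{r+1}) is achieved by the complete r-partite Turán graph T(n, r) with parts as balanced as possible, and is at most (1 − 1/r) · n^2/2. For r = 3, n = 447: the density bound is (2/3) · 199809/2 = 66603. Since 3 ∣ 447, the Turán graph T(447, 3) has parts of equal size 149, and its edge count e(T(447, 3)) = 66603 attains the density bound exactly.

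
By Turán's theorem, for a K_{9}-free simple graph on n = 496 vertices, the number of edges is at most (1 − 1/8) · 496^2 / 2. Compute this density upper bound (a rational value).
Turán density bound = (7/8) · 496^2/2 = 107632

Turán's theorem: ex(n, K_{r+1}) is achieved by the complete r-partite Turán graph T(n, r) with parts as balanced as possible, and is at most (1 − 1/r) · n^2/2. For r = 8, n = 496: the density bound is (7/8) · 246016/2 = 107632. Since 8 ∣ 496, the Turán graph T(496, 8) has parts of equal size 62, and its edge count e(T(496, 8)) = 107632 attains the density bound exactly.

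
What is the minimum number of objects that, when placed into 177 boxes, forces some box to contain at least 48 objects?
n = (48 − 1)·177 + 1 = 8320

By the generalised pigeonhole principle, to guarantee some box contains ≥ r objects we need more than (r − 1) · k objects total. Threshold: n = (r − 1) · k + 1. With r = 48 and k = 177: n = 47 · 177 + 1 = 8319 + 1 = 8320. For n = 8319 = 47 · 177, we can put exactly 47 objects in every box, avoiding 48 in any single one — so 8320 is tight.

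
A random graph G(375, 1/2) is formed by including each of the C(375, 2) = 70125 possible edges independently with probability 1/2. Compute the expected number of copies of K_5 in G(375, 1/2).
E[# K_5] = C(375, 5) · (1/2)^C(5, 2) = 60165468825 / 2^10 ≈ 58755340.649414

For each 5-subset S of vertices (there are C(375, 5) = 60165468825 such S), let X_S = 1 if S induces a K_5 (all C(5, 2) = 10 edges present). Then P(X_S = 1) = (1/2)^10 = 1/1024. By linearity of expectation, E[# K_5] = C(375, 5) · (1/2)^10 = 60165468825 / 1024 ≈ 58755340.649414.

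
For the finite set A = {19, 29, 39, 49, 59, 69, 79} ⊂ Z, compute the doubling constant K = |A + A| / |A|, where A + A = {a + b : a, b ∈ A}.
K = |A + A| / |A| = 13/7

Enumerate A + A = {a + b : a, b ∈ A}. With |A| = 7, there are |A|^2 = 49 ordered sum pairs; collecting distinct values, A + A = {38, 48, 58, 68, 78, 88, 98, 108, 118, 128, 138, 148, 158}, so |A + A| = 13. Thus K = 13/7. Here |A + A| = 2|A| − 1 = 13, the minimum possible — so K = 13/7 is minimal, which holds iff A is an arithmetic progression.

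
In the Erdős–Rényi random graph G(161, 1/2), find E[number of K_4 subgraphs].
E[# K_4] = C(161, 4) · (1/2)^C(4, 2) = 26964280 / 2^6 = 3370535/8 = 421316.875

For each 4-subset S of vertices (there are C(161, 4) = 26964280 such S), let X_S = 1 if S induces a K_4 (all C(4, 2) = 6 edges present). Then P(X_S = 1) = (1/2)^6 = 1/64. By linearity of expectation, E[# K_4] = C(161, 4) · (1/2)^6 = 26964280 / 64 = 3370535/8 = 421316.875.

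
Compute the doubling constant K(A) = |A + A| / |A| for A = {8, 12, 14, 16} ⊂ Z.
K = |A + A| / |A| = 8/4 = 2

Enumerate A + A = {a + b : a, b ∈ A}. With |A| = 4, there are |A|^2 = 16 ordered sum pairs; collecting distinct values, A + A = {16, 20, 22, 24, 26, 28, 30, 32}, so |A + A| = 8. Thus K = 8/4 = 2. For comparison, the minimum possible |A + A| over all 4-element sets is 2·4 − 1 = 7 (so min K = 7/4), attained only by arithmetic progressions.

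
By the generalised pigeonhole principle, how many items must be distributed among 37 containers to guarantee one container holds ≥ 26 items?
n = (26 − 1)·37 + 1 = 926

By the generalised pigeonhole principle, to guarantee some box contains ≥ r objects we need more than (r − 1) · k objects total. Threshold: n = (r − 1) · k + 1. With r = 26 and k = 37: n = 25 · 37 + 1 = 925 + 1 = 926. For n = 925 = 25 · 37, we can put exactly 25 objects in every box, avoiding 26 in any single one — so 926 is tight.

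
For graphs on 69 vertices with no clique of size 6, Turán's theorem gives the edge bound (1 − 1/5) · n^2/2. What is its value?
Turán density bound = (4/5) · 69^2/2 = 9522/5 ≈ 1904.4

Turán's theorem: ex(n, K_{r+1}) is achieved by the complete r-partite Turán graph T(n, r) with parts as balanced as possible, and is at most (1 − 1/r) · n^2/2. For r = 5, n = 69: the density bound is (4/5) · 4761/2 = 9522/5 ≈ 1904.4. The integer-valued extremum is e(T(69, 5)) = 1904, which is strictly less than the density bound 9522/5 since 5 ∤ 69 (the parts of T(69, 5) cannot all be equal).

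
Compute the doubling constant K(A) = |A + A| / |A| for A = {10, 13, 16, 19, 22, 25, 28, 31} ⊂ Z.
K = |A + A| / |A| = 15/8

Enumerate A + A = {a + b : a, b ∈ A}. With |A| = 8, there are |A|^2 = 64 ordered sum pairs; collecting distinct values, A + A = {20, 23, 26, 29, 32, 35, 38, 41, 44, 47, 50, 53, 56, 59, 62}, so |A + A| = 15. Thus K = 15/8. Here |A + A| = 2|A| − 1 = 15, the minimum possible — so K = 15/8 is minimal, which holds iff A is an arithmetic progression.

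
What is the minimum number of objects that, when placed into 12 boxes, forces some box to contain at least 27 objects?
n = (27 − 1)·12 + 1 = 313

By the generalised pigeonhole principle, to guarantee some box contains ≥ r objects we need more than (r − 1) · k objects total. Threshold: n = (r − 1) · k + 1. With r = 27 and k = 12: n = 26 · 12 + 1 = 312 + 1 = 313. For n = 312 = 26 · 12, we can put exactly 26 objects in every box, avoiding 27 in any single one — so 313 is tight.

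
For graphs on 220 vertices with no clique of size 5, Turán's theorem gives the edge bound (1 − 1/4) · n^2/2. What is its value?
Turán density bound = (3/4) · 220^2/2 = 18150

Turán's theorem: ex(n, K_{r+1}) is achieved by the complete r-partite Turán graph T(n, r) with parts as balanced as possible, and is at most (1 − 1/r) · n^2/2. For r = 4, n = 220: the density bound is (3/4) · 48400/2 = 18150. Since 4 ∣ 220, the Turán graph T(220, 4) has parts of equal size 55, and its edge count e(T(220, 4)) = 18150 attains the density bound exactly.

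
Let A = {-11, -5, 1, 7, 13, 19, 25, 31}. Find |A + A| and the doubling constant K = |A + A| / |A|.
K = |A + A| / |A| = 15/8

Enumerate A + A = {a + b : a, b ∈ A}. With |A| = 8, there are |A|^2 = 64 ordered sum pairs; collecting distinct values, A + A = {-22, -16, -10, -4, 2, 8, 14, 20, 26, 32, 38, 44, 50, 56, 62}, so |A + A| = 15. Thus K = 15/8. Here |A + A| = 2|A| − 1 = 15, the minimum possible — so K = 15/8 is minimal, which holds iff A is an arithmetic progression.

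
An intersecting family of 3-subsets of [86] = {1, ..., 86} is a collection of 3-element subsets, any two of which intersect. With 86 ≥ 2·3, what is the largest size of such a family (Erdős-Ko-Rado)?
max |F| = C(85, 2) = 3570

The Erdős-Ko-Rado theorem states: for n ≥ 2k, an intersecting family of k-subsets of an n-element set has size at most C(n − 1, k − 1), with equality for 'star' families {A ⊆ [n] : |A| = k, i ∈ A} (fix an element i). For n = 86, k = 3: C(85, 2) = 3570.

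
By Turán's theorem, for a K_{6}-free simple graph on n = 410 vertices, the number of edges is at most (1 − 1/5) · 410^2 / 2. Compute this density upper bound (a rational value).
Turán density bound = (4/5) · 410^2/2 = 67240

Turán's theorem: ex(n, K_{r+1}) is achieved by the complete r-partite Turán graph T(n, r) with parts as balanced as possible, and is at most (1 − 1/r) · n^2/2. For r = 5, n = 410: the density bound is (4/5) · 168100/2 = 67240. Since 5 ∣ 410, the Turán graph T(410, 5) has parts of equal size 82, and its edge count e(T(410, 5)) = 67240 attains the density bound exactly.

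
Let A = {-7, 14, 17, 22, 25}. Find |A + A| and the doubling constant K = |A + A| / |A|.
K = |A + A| / |A| = 14/5

Enumerate A + A = {a + b : a, b ∈ A}. With |A| = 5, there are |A|^2 = 25 ordered sum pairs; collecting distinct values, A + A = {-14, 7, 10, 15, 18, 28, 31, 34, 36, 39, 42, 44, 47, 50}, so |A + A| = 14. Thus K = 14/5. For comparison, the minimum possible |A + A| over all 5-element sets is 2·5 − 1 = 9 (so min K = 9/5), attained only by arithmetic progressions.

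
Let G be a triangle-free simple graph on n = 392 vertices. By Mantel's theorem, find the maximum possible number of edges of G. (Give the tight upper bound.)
ex(392, K_3) = ⌊392^2/4⌋ = 38416

Mantel (1907): a triangle-free graph on n vertices has at most ⌊n^2/4⌋ edges, with equality for the complete bipartite graph K_{⌊n/2⌋, ⌈n/2⌉}. For n = 392: ⌊392^2/4⌋ = ⌊153664/4⌋ = 38416. The extremal graph is K_{196, 196}, which has 196·196 = 38416 edges.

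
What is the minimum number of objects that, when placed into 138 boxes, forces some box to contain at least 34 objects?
n = (34 − 1)·138 + 1 = 4555

By the generalised pigeonhole principle, to guarantee some box contains ≥ r objects we need more than (r − 1) · k objects total. Threshold: n = (r − 1) · k + 1. With r = 34 and k = 138: n = 33 · 138 + 1 = 4554 + 1 = 4555. For n = 4554 = 33 · 138, we can put exactly 33 objects in every box, avoiding 34 in any single one — so 4555 is tight.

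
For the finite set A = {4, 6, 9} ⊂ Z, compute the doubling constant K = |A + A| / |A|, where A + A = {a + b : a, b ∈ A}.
K = |A + A| / |A| = 6/3 = 2

Enumerate A + A = {a + b : a, b ∈ A}. With |A| = 3, there are |A|^2 = 9 ordered sum pairs; collecting distinct values, A + A = {8, 10, 12, 13, 15, 18}, so |A + A| = 6. Thus K = 6/3 = 2. For comparison, the minimum possible |A + A| over all 3-element sets is 2·3 − 1 = 5 (so min K = 5/3), attained only by arithmetic progressions.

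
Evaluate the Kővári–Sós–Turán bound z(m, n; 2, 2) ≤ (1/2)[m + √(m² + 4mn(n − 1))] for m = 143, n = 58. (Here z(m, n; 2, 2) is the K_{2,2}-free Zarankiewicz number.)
z(143, 58; 2, 2) ≤ (1/2)[143 + √(143² + 4·143·58·57)] = (1/2)[143 + √1911481] = 762.7816

Kővári–Sós–Turán: let r_1, ..., r_143 be the row sums and z = Σ r_i the total number of 1s. Each pair of columns can share at most one row with both entries 1 (else a 2×2 all-ones block appears), so Σ_i C(r_i, 2) ≤ C(58, 2) = 1653. By convexity Σ_i C(r_i, 2) ≥ 143·C(z/143, 2) = z(z − 143)/(2·143), giving z² − 143z − 143·58·57 ≤ 0 and hence z ≤ (1/2)[143 + √(20449 + 4·472758)] = (1/2)[143 + √1911481] ≈ (1/2)(143 + 1382.5632) = 762.7816.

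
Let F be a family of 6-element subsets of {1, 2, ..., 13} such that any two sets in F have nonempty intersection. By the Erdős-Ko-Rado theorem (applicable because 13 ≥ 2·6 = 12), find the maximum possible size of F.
max |F| = C(12, 5) = 792

Erdős-Ko-Rado (1961): when n ≥ 2k, max |F| = C(n−1, k−1). The bound is attained by the star {A : i ∈ A} for any fixed i ∈ [n]. Here C(13−1, 6−1) = C(12, 5) = 792.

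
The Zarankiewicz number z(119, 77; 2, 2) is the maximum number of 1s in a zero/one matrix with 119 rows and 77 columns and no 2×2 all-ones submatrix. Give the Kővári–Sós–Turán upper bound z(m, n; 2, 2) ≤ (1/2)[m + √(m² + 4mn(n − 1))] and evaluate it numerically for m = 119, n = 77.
z(119, 77; 2, 2) ≤ (1/2)[119 + √(119² + 4·119·77·76)] = (1/2)[119 + √2799713] = 896.1171

Kővári–Sós–Turán: let r_1, ..., r_119 be the row sums and z = Σ r_i the total number of 1s. Each pair of columns can share at most one row with both entries 1 (else a 2×2 all-ones block appears), so Σ_i C(r_i, 2) ≤ C(77, 2) = 2926. By convexity Σ_i C(r_i, 2) ≥ 119·C(z/119, 2) = z(z − 119)/(2·119), giving z² − 119z − 119·77·76 ≤ 0 and hence z ≤ (1/2)[119 + √(14161 + 4·696388)] = (1/2)[119 + √2799713] ≈ (1/2)(119 + 1673.2343) = 896.1171.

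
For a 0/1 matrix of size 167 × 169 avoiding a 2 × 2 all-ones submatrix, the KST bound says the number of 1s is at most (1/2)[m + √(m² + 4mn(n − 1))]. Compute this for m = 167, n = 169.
z(167, 169; 2, 2) ≤ (1/2)[167 + √(167² + 4·167·169·168)] = (1/2)[167 + √18993745] = 2262.5907

Kővári–Sós–Turán: let r_1, ..., r_167 be the row sums and z = Σ r_i the total number of 1s. Each pair of columns can share at most one row with both entries 1 (else a 2×2 all-ones block appears), so Σ_i C(r_i, 2) ≤ C(169, 2) = 14196. By convexity Σ_i C(r_i, 2) ≥ 167·C(z/167, 2) = z(z − 167)/(2·167), giving z² − 167z − 167·169·168 ≤ 0 and hence z ≤ (1/2)[167 + √(27889 + 4·4741464)] = (1/2)[167 + √18993745] ≈ (1/2)(167 + 4358.1814) = 2262.5907.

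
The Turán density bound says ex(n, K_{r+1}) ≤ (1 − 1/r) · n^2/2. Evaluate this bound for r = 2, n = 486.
Turán density bound = (1/2) · 486^2/2 = 59049

Turán's theorem: ex(n, K_{r+1}) is achieved by the complete r-partite Turán graph T(n, r) with parts as balanced as possible, and is at most (1 − 1/r) · n^2/2. For r = 2, n = 486: the density bound is (1/2) · 236196/2 = 59049. Since 2 ∣ 486, the Turán graph T(486, 2) has parts of equal size 243, and its edge count e(T(486, 2)) = 59049 attains the density bound exactly.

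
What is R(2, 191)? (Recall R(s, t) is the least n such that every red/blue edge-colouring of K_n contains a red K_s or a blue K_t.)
R(2, 191) = 191

R(2, k) = k for all k ≥ 2: in a 2-colouring of K_k, either some edge is red (a red K_2) or all edges are blue (a blue K_k). And K_{190} coloured all-blue has no blue K_191, so R(2, 191) > 190. Hence R(2, 191) = 191.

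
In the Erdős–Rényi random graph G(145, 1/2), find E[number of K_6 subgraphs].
E[# K_6] = C(145, 6) · (1/2)^C(6, 2) = 11624372760 / 2^15 = 1453046595/4096 ≈ 354747.703857

For each 6-subset S of vertices (there are C(145, 6) = 11624372760 such S), let X_S = 1 if S induces a K_6 (all C(6, 2) = 15 edges present). Then P(X_S = 1) = (1/2)^15 = 1/32768. By linearity of expectation, E[# K_6] = C(145, 6) · (1/2)^15 = 11624372760 / 32768 = 1453046595/4096 ≈ 354747.703857.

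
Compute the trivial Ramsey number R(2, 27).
R(2, 27) = 27

R(2, k) = k for all k ≥ 2: in a 2-colouring of K_k, either some edge is red (a red K_2) or all edges are blue (a blue K_k). And K_{26} coloured all-blue has no blue K_27, so R(2, 27) > 26. Hence R(2, 27) = 27.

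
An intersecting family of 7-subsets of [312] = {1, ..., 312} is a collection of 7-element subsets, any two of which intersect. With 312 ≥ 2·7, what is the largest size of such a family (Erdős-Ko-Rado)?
max |F| = C(311, 6) = 1197177605547

Erdős-Ko-Rado (1961): when n ≥ 2k, max |F| = C(n−1, k−1). The bound is attained by the star {A : i ∈ A} for any fixed i ∈ [n]. Here C(312−1, 7−1) = C(311, 6) = 1197177605547.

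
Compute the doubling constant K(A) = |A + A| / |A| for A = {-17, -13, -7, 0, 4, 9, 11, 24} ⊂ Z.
K = |A + A| / |A| = 33/8

Enumerate A + A = {a + b : a, b ∈ A}. With |A| = 8, there are |A|^2 = 64 ordered sum pairs; collecting distinct values, A + A = {-34, -30, -26, -24, -20, -17, -14, -13, -9, -8, -7, -6, -4, -3, -2, 0, 2, 4, 7, 8, 9, 11, 13, 15, 17, 18, 20, 22, 24, 28, 33, 35, 48}, so |A + A| = 33. Thus K = 33/8. For comparison, the minimum possible |A + A| over all 8-element sets is 2·8 − 1 = 15 (so min K = 15/8), attained only by arithmetic progressions.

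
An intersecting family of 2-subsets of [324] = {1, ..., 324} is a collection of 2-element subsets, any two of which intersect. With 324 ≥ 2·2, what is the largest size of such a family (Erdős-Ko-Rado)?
max |F| = C(323, 1) = 323

The Erdős-Ko-Rado theorem states: for n ≥ 2k, an intersecting family of k-subsets of an n-element set has size at most C(n − 1, k − 1), with equality for 'star' families {A ⊆ [n] : |A| = k, i ∈ A} (fix an element i). For n = 324, k = 2: C(323, 1) = 323.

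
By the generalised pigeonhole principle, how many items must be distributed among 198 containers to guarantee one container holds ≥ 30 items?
n = (30 − 1)·198 + 1 = 5743

By the generalised pigeonhole principle, to guarantee some box contains ≥ r objects we need more than (r − 1) · k objects total. Threshold: n = (r − 1) · k + 1. With r = 30 and k = 198: n = 29 · 198 + 1 = 5742 + 1 = 5743. For n = 5742 = 29 · 198, we can put exactly 29 objects in every box, avoiding 30 in any single one — so 5743 is tight.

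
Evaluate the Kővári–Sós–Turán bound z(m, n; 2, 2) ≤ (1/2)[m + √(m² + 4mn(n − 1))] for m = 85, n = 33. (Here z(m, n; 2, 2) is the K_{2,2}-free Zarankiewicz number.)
z(85, 33; 2, 2) ≤ (1/2)[85 + √(85² + 4·85·33·32)] = (1/2)[85 + √366265] = 345.0992

Kővári–Sós–Turán: let r_1, ..., r_85 be the row sums and z = Σ r_i the total number of 1s. Each pair of columns can share at most one row with both entries 1 (else a 2×2 all-ones block appears), so Σ_i C(r_i, 2) ≤ C(33, 2) = 528. By convexity Σ_i C(r_i, 2) ≥ 85·C(z/85, 2) = z(z − 85)/(2·85), giving z² − 85z − 85·33·32 ≤ 0 and hence z ≤ (1/2)[85 + √(7225 + 4·89760)] = (1/2)[85 + √366265] ≈ (1/2)(85 + 605.1983) = 345.0992.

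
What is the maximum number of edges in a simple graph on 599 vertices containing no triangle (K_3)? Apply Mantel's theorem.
ex(599, K_3) = ⌊599^2/4⌋ = 89700

Mantel (1907): a triangle-free graph on n vertices has at most ⌊n^2/4⌋ edges, with equality for the complete bipartite graph K_{⌊n/2⌋, ⌈n/2⌉}. For n = 599: ⌊599^2/4⌋ = ⌊358801/4⌋ = 89700. The extremal graph is K_{299, 300}, which has 299·300 = 89700 edges.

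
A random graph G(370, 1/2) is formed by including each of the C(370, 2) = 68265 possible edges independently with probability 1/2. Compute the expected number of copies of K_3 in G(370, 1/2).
E[# K_3] = C(370, 3) · (1/2)^C(3, 2) = 8373840 / 2^3 = 1046730

For each 3-subset S of vertices (there are C(370, 3) = 8373840 such S), let X_S = 1 if S induces a K_3 (all C(3, 2) = 3 edges present). Then P(X_S = 1) = (1/2)^3 = 1/8. By linearity of expectation, E[# K_3] = C(370, 3) · (1/2)^3 = 8373840 / 8 = 1046730.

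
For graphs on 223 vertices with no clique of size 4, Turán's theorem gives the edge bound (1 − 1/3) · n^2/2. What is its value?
Turán density bound = (2/3) · 223^2/2 = 49729/3 ≈ 16576.3333

Turán's theorem: ex(n, K_{r+1}) is achieved by the complete r-partite Turán graph T(n, r) with parts as balanced as possible, and is at most (1 − 1/r) · n^2/2. For r = 3, n = 223: the density bound is (2/3) · 49729/2 = 49729/3 ≈ 16576.3333. The integer-valued extremum is e(T(223, 3)) = 16576, which is strictly less than the density bound 49729/3 since 3 ∤ 223 (the parts of T(223, 3) cannot all be equal).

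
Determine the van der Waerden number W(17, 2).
W(17, 2) = 17 + 1 = 18

A 2-term AP is any pair of integers, so a monochromatic 2-AP exists iff some colour is used at least twice. With 17 colours, the colouring i ↦ i on {1, ..., 17} uses each colour once, avoiding any monochromatic pair, so W(17, 2) > 17. For {1, ..., 18}, pigeonhole forces two integers of the same colour, which form a monochromatic 2-AP. Hence W(17, 2) = 18.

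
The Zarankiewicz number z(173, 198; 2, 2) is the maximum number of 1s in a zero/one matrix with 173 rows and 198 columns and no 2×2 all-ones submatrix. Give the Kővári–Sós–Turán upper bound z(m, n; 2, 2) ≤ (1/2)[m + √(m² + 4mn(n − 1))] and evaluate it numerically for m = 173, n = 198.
z(173, 198; 2, 2) ≤ (1/2)[173 + √(173² + 4·173·198·197)] = (1/2)[173 + √27022081] = 2685.6384

Kővári–Sós–Turán: let r_1, ..., r_173 be the row sums and z = Σ r_i the total number of 1s. Each pair of columns can share at most one row with both entries 1 (else a 2×2 all-ones block appears), so Σ_i C(r_i, 2) ≤ C(198, 2) = 19503. By convexity Σ_i C(r_i, 2) ≥ 173·C(z/173, 2) = z(z − 173)/(2·173), giving z² − 173z − 173·198·197 ≤ 0 and hence z ≤ (1/2)[173 + √(29929 + 4·6748038)] = (1/2)[173 + √27022081] ≈ (1/2)(173 + 5198.2767) = 2685.6384.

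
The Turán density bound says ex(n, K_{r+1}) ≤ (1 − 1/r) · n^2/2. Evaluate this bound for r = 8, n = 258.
Turán density bound = (7/8) · 258^2/2 = 116487/4 ≈ 29121.75

Turán's theorem: ex(n, K_{r+1}) is achieved by the complete r-partite Turán graph T(n, r) with parts as balanced as possible, and is at most (1 − 1/r) · n^2/2. For r = 8, n = 258: the density bound is (7/8) · 66564/2 = 116487/4 ≈ 29121.75. The integer-valued extremum is e(T(258, 8)) = 29121, which is strictly less than the density bound 116487/4 since 8 ∤ 258 (the parts of T(258, 8) cannot all be equal).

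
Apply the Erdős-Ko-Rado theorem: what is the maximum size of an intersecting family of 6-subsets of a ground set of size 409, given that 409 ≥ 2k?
max |F| = C(408, 5) = 91925446536

The Erdős-Ko-Rado theorem states: for n ≥ 2k, an intersecting family of k-subsets of an n-element set has size at most C(n − 1, k − 1), with equality for 'star' families {A ⊆ [n] : |A| = k, i ∈ A} (fix an element i). For n = 409, k = 6: C(408, 5) = 91925446536.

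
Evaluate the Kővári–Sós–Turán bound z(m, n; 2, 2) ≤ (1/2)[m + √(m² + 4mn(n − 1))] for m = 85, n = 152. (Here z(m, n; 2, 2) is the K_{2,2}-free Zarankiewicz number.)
z(85, 152; 2, 2) ≤ (1/2)[85 + √(85² + 4·85·152·151)] = (1/2)[85 + √7810905] = 1439.8998

Kővári–Sós–Turán: let r_1, ..., r_85 be the row sums and z = Σ r_i the total number of 1s. Each pair of columns can share at most one row with both entries 1 (else a 2×2 all-ones block appears), so Σ_i C(r_i, 2) ≤ C(152, 2) = 11476. By convexity Σ_i C(r_i, 2) ≥ 85·C(z/85, 2) = z(z − 85)/(2·85), giving z² − 85z − 85·152·151 ≤ 0 and hence z ≤ (1/2)[85 + √(7225 + 4·1950920)] = (1/2)[85 + √7810905] ≈ (1/2)(85 + 2794.7996) = 1439.8998.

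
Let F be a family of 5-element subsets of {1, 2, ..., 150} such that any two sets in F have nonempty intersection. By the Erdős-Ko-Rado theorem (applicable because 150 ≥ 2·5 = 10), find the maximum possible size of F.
max |F| = C(149, 4) = 19720001

Erdős-Ko-Rado (1961): when n ≥ 2k, max |F| = C(n−1, k−1). The bound is attained by the star {A : i ∈ A} for any fixed i ∈ [n]. Here C(150−1, 5−1) = C(149, 4) = 19720001.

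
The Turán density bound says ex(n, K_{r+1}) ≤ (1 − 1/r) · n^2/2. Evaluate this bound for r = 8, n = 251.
Turán density bound = (7/8) · 251^2/2 = 441007/16 ≈ 27562.9375

Turán's theorem: ex(n, K_{r+1}) is achieved by the complete r-partite Turán graph T(n, r) with parts as balanced as possible, and is at most (1 − 1/r) · n^2/2. For r = 8, n = 251: the density bound is (7/8) · 63001/2 = 441007/16 ≈ 27562.9375. The integer-valued extremum is e(T(251, 8)) = 27562, which is strictly less than the density bound 441007/16 since 8 ∤ 251 (the parts of T(251, 8) cannot all be equal).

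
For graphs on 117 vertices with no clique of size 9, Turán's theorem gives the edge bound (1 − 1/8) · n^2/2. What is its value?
Turán density bound = (7/8) · 117^2/2 = 95823/16 ≈ 5988.9375

Turán's theorem: ex(n, K_{r+1}) is achieved by the complete r-partite Turán graph T(n, r) with parts as balanced as possible, and is at most (1 − 1/r) · n^2/2. For r = 8, n = 117: the density bound is (7/8) · 13689/2 = 95823/16 ≈ 5988.9375. The integer-valued extremum is e(T(117, 8)) = 5988, which is strictly less than the density bound 95823/16 since 8 ∤ 117 (the parts of T(117, 8) cannot all be equal).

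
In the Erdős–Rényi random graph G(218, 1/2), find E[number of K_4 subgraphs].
E[# K_4] = C(218, 4) · (1/2)^C(4, 2) = 91537110 / 2^6 = 45768555/32 = 1430267.34375

For each 4-subset S of vertices (there are C(218, 4) = 91537110 such S), let X_S = 1 if S induces a K_4 (all C(4, 2) = 6 edges present). Then P(X_S = 1) = (1/2)^6 = 1/64. By linearity of expectation, E[# K_4] = C(218, 4) · (1/2)^6 = 91537110 / 64 = 45768555/32 = 1430267.34375.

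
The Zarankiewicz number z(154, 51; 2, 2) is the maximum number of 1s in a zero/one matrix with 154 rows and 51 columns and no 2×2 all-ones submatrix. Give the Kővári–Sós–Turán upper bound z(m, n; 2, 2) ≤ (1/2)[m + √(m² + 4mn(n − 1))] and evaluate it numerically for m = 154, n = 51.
z(154, 51; 2, 2) ≤ (1/2)[154 + √(154² + 4·154·51·50)] = (1/2)[154 + √1594516] = 708.3707

Kővári–Sós–Turán: let r_1, ..., r_154 be the row sums and z = Σ r_i the total number of 1s. Each pair of columns can share at most one row with both entries 1 (else a 2×2 all-ones block appears), so Σ_i C(r_i, 2) ≤ C(51, 2) = 1275. By convexity Σ_i C(r_i, 2) ≥ 154·C(z/154, 2) = z(z − 154)/(2·154), giving z² − 154z − 154·51·50 ≤ 0 and hence z ≤ (1/2)[154 + √(23716 + 4·392700)] = (1/2)[154 + √1594516] ≈ (1/2)(154 + 1262.7415) = 708.3707.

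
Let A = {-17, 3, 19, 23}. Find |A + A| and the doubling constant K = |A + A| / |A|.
K = |A + A| / |A| = 9/4

Enumerate A + A = {a + b : a, b ∈ A}. With |A| = 4, there are |A|^2 = 16 ordered sum pairs; collecting distinct values, A + A = {-34, -14, 2, 6, 22, 26, 38, 42, 46}, so |A + A| = 9. Thus K = 9/4. For comparison, the minimum possible |A + A| over all 4-element sets is 2·4 − 1 = 7 (so min K = 7/4), attained only by arithmetic progressions.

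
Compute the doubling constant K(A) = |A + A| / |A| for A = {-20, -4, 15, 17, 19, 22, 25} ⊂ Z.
K = |A + A| / |A| = 26/7

Enumerate A + A = {a + b : a, b ∈ A}. With |A| = 7, there are |A|^2 = 49 ordered sum pairs; collecting distinct values, A + A = {-40, -24, -8, -5, -3, -1, 2, 5, 11, 13, 15, 18, 21, 30, 32, 34, 36, 37, 38, 39, 40, 41, 42, 44, 47, 50}, so |A + A| = 26. Thus K = 26/7. For comparison, the minimum possible |A + A| over all 7-element sets is 2·7 − 1 = 13 (so min K = 13/7), attained only by arithmetic progressions.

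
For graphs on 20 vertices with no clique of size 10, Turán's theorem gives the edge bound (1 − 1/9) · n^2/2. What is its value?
Turán density bound = (8/9) · 20^2/2 = 1600/9 ≈ 177.7778

Turán's theorem: ex(n, K_{r+1}) is achieved by the complete r-partite Turán graph T(n, r) with parts as balanced as possible, and is at most (1 − 1/r) · n^2/2. For r = 9, n = 20: the density bound is (8/9) · 400/2 = 1600/9 ≈ 177.7778. The integer-valued extremum is e(T(20, 9)) = 177, which is strictly less than the density bound 1600/9 since 9 ∤ 20 (the parts of T(20, 9) cannot all be equal).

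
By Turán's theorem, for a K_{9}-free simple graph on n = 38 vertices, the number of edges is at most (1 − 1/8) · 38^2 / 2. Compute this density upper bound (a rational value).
Turán density bound = (7/8) · 38^2/2 = 2527/4 ≈ 631.75

Turán's theorem: ex(n, K_{r+1}) is achieved by the complete r-partite Turán graph T(n, r) with parts as balanced as possible, and is at most (1 − 1/r) · n^2/2. For r = 8, n = 38: the density bound is (7/8) · 1444/2 = 2527/4 ≈ 631.75. The integer-valued extremum is e(T(38, 8)) = 631, which is strictly less than the density bound 2527/4 since 8 ∤ 38 (the parts of T(38, 8) cannot all be equal).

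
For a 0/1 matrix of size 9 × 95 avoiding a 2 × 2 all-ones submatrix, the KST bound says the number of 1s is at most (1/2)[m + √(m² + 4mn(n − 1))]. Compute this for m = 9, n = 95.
z(9, 95; 2, 2) ≤ (1/2)[9 + √(9² + 4·9·95·94)] = (1/2)[9 + √321561] = 288.0317

Kővári–Sós–Turán: let r_1, ..., r_9 be the row sums and z = Σ r_i the total number of 1s. Each pair of columns can share at most one row with both entries 1 (else a 2×2 all-ones block appears), so Σ_i C(r_i, 2) ≤ C(95, 2) = 4465. By convexity Σ_i C(r_i, 2) ≥ 9·C(z/9, 2) = z(z − 9)/(2·9), giving z² − 9z − 9·95·94 ≤ 0 and hence z ≤ (1/2)[9 + √(81 + 4·80370)] = (1/2)[9 + √321561] ≈ (1/2)(9 + 567.0635) = 288.0317.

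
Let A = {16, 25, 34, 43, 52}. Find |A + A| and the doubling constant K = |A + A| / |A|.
K = |A + A| / |A| = 9/5

Enumerate A + A = {a + b : a, b ∈ A}. With |A| = 5, there are |A|^2 = 25 ordered sum pairs; collecting distinct values, A + A = {32, 41, 50, 59, 68, 77, 86, 95, 104}, so |A + A| = 9. Thus K = 9/5. Here |A + A| = 2|A| − 1 = 9, the minimum possible — so K = 9/5 is minimal, which holds iff A is an arithmetic progression.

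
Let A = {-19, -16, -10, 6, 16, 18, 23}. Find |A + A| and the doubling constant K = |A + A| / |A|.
K = |A + A| / |A| = 28/7 = 4

Enumerate A + A = {a + b : a, b ∈ A}. With |A| = 7, there are |A|^2 = 49 ordered sum pairs; collecting distinct values, A + A = {-38, -35, -32, -29, -26, -20, -13, -10, -4, -3, -1, 0, 2, 4, 6, 7, 8, 12, 13, 22, 24, 29, 32, 34, 36, 39, 41, 46}, so |A + A| = 28. Thus K = 28/7 = 4. For comparison, the minimum possible |A + A| over all 7-element sets is 2·7 − 1 = 13 (so min K = 13/7), attained only by arithmetic progressions.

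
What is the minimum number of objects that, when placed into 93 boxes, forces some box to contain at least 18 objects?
n = (18 − 1)·93 + 1 = 1582

By the generalised pigeonhole principle, to guarantee some box contains ≥ r objects we need more than (r − 1) · k objects total. Threshold: n = (r − 1) · k + 1. With r = 18 and k = 93: n = 17 · 93 + 1 = 1581 + 1 = 1582. For n = 1581 = 17 · 93, we can put exactly 17 objects in every box, avoiding 18 in any single one — so 1582 is tight.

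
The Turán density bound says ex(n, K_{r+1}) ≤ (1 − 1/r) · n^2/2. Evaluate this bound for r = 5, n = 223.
Turán density bound = (4/5) · 223^2/2 = 99458/5 ≈ 19891.6

Turán's theorem: ex(n, K_{r+1}) is achieved by the complete r-partite Turán graph T(n, r) with parts as balanced as possible, and is at most (1 − 1/r) · n^2/2. For r = 5, n = 223: the density bound is (4/5) · 49729/2 = 99458/5 ≈ 19891.6. The integer-valued extremum is e(T(223, 5)) = 19891, which is strictly less than the density bound 99458/5 since 5 ∤ 223 (the parts of T(223, 5) cannot all be equal).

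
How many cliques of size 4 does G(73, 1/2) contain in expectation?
E[# K_4] = C(73, 4) · (1/2)^C(4, 2) = 1088430 / 2^6 = 544215/32 = 17006.71875

For each 4-subset S of vertices (there are C(73, 4) = 1088430 such S), let X_S = 1 if S induces a K_4 (all C(4, 2) = 6 edges present). Then P(X_S = 1) = (1/2)^6 = 1/64. By linearity of expectation, E[# K_4] = C(73, 4) · (1/2)^6 = 1088430 / 64 = 544215/32 = 17006.71875.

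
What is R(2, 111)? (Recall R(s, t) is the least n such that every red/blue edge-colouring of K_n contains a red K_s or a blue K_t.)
R(2, 111) = 111

R(2, k) = k for all k ≥ 2: in a 2-colouring of K_k, either some edge is red (a red K_2) or all edges are blue (a blue K_k). And K_{110} coloured all-blue has no blue K_111, so R(2, 111) > 110. Hence R(2, 111) = 111.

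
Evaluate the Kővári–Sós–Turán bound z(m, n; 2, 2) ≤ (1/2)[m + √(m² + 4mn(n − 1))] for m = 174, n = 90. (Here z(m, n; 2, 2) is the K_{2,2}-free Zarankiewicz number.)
z(174, 90; 2, 2) ≤ (1/2)[174 + √(174² + 4·174·90·89)] = (1/2)[174 + √5605236] = 1270.769

Kővári–Sós–Turán: let r_1, ..., r_174 be the row sums and z = Σ r_i the total number of 1s. Each pair of columns can share at most one row with both entries 1 (else a 2×2 all-ones block appears), so Σ_i C(r_i, 2) ≤ C(90, 2) = 4005. By convexity Σ_i C(r_i, 2) ≥ 174·C(z/174, 2) = z(z − 174)/(2·174), giving z² − 174z − 174·90·89 ≤ 0 and hence z ≤ (1/2)[174 + √(30276 + 4·1393740)] = (1/2)[174 + √5605236] ≈ (1/2)(174 + 2367.538) = 1270.769.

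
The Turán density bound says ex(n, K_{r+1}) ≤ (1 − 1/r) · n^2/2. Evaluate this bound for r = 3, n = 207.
Turán density bound = (2/3) · 207^2/2 = 14283

Turán's theorem: ex(n, K_{r+1}) is achieved by the complete r-partite Turán graph T(n, r) with parts as balanced as possible, and is at most (1 − 1/r) · n^2/2. For r = 3, n = 207: the density bound is (2/3) · 42849/2 = 14283. Since 3 ∣ 207, the Turán graph T(207, 3) has parts of equal size 69, and its edge count e(T(207, 3)) = 14283 attains the density bound exactly.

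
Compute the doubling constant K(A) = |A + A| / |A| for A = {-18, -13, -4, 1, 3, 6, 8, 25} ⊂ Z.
K = |A + A| / |A| = 28/8 = 7/2

Enumerate A + A = {a + b : a, b ∈ A}. With |A| = 8, there are |A|^2 = 64 ordered sum pairs; collecting distinct values, A + A = {-36, -31, -26, -22, -17, -15, -12, -10, -8, -7, -5, -3, -1, 2, 4, 6, 7, 9, 11, 12, 14, 16, 21, 26, 28, 31, 33, 50}, so |A + A| = 28. Thus K = 28/8 = 7/2. For comparison, the minimum possible |A + A| over all 8-element sets is 2·8 − 1 = 15 (so min K = 15/8), attained only by arithmetic progressions.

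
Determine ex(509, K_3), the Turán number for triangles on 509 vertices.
ex(509, K_3) = ⌊509^2/4⌋ = 64770

Mantel (1907): a triangle-free graph on n vertices has at most ⌊n^2/4⌋ edges, with equality for the complete bipartite graph K_{⌊n/2⌋, ⌈n/2⌉}. For n = 509: ⌊509^2/4⌋ = ⌊259081/4⌋ = 64770. The extremal graph is K_{254, 255}, which has 254·255 = 64770 edges.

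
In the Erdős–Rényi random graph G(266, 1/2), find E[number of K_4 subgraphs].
E[# K_4] = C(266, 4) · (1/2)^C(4, 2) = 203927570 / 2^6 = 101963785/32 = 3186368.28125

For each 4-subset S of vertices (there are C(266, 4) = 203927570 such S), let X_S = 1 if S induces a K_4 (all C(4, 2) = 6 edges present). Then P(X_S = 1) = (1/2)^6 = 1/64. By linearity of expectation, E[# K_4] = C(266, 4) · (1/2)^6 = 203927570 / 64 = 101963785/32 = 3186368.28125.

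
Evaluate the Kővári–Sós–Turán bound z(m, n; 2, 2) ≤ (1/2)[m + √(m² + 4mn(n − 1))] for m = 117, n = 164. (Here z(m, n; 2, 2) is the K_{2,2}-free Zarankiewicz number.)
z(117, 164; 2, 2) ≤ (1/2)[117 + √(117² + 4·117·164·163)] = (1/2)[117 + √12524265] = 1827.9819

Kővári–Sós–Turán: let r_1, ..., r_117 be the row sums and z = Σ r_i the total number of 1s. Each pair of columns can share at most one row with both entries 1 (else a 2×2 all-ones block appears), so Σ_i C(r_i, 2) ≤ C(164, 2) = 13366. By convexity Σ_i C(r_i, 2) ≥ 117·C(z/117, 2) = z(z − 117)/(2·117), giving z² − 117z − 117·164·163 ≤ 0 and hence z ≤ (1/2)[117 + √(13689 + 4·3127644)] = (1/2)[117 + √12524265] ≈ (1/2)(117 + 3538.9638) = 1827.9819.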